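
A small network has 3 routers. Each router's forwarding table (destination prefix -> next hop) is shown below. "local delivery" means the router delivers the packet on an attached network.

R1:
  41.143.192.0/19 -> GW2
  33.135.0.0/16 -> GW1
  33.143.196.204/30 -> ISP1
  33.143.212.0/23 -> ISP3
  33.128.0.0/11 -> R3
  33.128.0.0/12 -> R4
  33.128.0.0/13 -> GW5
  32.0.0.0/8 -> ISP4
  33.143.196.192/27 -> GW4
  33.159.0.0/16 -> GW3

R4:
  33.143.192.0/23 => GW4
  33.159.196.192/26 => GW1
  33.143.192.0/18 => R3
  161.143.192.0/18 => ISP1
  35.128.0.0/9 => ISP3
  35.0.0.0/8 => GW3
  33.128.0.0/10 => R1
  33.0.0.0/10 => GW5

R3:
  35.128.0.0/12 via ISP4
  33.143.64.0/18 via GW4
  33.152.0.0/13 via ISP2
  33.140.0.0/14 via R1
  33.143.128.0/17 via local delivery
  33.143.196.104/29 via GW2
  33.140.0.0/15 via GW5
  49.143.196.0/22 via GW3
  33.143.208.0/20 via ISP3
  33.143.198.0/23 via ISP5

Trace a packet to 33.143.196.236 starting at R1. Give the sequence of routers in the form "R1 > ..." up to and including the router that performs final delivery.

At R1: longest match for 33.143.196.236 is 33.128.0.0/12 -> R4
At R4: longest match for 33.143.196.236 is 33.143.192.0/18 -> R3
At R3: longest match for 33.143.196.236 is 33.143.128.0/17 -> local delivery

R1 > R4 > R3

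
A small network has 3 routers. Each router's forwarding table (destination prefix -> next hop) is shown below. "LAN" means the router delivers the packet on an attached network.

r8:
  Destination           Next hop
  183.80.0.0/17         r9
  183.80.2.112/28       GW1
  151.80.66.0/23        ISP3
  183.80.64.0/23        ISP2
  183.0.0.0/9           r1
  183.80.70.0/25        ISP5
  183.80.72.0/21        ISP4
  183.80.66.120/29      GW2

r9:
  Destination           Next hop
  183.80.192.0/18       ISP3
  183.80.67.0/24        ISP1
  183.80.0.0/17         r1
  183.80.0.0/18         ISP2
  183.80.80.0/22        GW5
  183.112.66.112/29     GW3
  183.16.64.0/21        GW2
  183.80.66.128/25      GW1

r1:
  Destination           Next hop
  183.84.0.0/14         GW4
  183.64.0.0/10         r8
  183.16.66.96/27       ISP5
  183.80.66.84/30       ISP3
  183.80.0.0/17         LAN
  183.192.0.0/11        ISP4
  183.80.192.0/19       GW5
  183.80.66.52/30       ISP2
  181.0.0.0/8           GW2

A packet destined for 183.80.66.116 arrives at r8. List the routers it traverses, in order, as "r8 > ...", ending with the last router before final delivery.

At r8: longest match for 183.80.66.116 is 183.80.0.0/17 -> r9
At r9: longest match for 183.80.66.116 is 183.80.0.0/17 -> r1
At r1: longest match for 183.80.66.116 is 183.80.0.0/17 -> LAN

r8 > r9 > r1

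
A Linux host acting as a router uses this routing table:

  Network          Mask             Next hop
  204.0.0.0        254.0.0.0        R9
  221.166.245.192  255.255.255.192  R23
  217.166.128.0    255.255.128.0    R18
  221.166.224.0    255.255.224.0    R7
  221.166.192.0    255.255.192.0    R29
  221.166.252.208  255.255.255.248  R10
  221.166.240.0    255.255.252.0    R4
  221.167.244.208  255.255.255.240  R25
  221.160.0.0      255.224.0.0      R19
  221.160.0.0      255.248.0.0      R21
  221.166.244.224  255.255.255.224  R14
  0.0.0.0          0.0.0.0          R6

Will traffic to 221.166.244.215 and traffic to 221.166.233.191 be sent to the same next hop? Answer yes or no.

221.166.244.215: longest match 221.166.224.0/19 -> R7
221.166.233.191: longest match 221.166.224.0/19 -> R7

yes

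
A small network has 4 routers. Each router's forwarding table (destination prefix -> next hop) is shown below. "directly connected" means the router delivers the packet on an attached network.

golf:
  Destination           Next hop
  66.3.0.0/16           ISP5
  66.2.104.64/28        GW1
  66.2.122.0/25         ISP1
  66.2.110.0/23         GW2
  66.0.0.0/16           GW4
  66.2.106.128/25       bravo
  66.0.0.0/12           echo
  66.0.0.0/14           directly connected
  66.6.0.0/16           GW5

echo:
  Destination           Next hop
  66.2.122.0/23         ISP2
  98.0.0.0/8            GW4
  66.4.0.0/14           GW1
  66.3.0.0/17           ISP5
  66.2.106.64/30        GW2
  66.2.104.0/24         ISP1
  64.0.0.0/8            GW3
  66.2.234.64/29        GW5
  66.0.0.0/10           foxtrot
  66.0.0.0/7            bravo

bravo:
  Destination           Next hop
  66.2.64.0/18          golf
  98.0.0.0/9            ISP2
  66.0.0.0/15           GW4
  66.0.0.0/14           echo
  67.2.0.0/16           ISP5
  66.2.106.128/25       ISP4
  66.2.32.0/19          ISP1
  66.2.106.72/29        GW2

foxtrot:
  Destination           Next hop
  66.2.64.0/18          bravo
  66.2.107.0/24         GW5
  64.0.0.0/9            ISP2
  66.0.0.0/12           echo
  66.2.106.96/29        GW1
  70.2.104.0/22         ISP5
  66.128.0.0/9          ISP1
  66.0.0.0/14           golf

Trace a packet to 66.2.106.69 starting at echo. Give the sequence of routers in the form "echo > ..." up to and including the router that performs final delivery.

At echo: longest match for 66.2.106.69 is 66.0.0.0/10 -> foxtrot
At foxtrot: longest match for 66.2.106.69 is 66.2.64.0/18 -> bravo
At bravo: longest match for 66.2.106.69 is 66.2.64.0/18 -> golf
At golf: longest match for 66.2.106.69 is 66.0.0.0/14 -> directly connected

echo > foxtrot > bravo > golf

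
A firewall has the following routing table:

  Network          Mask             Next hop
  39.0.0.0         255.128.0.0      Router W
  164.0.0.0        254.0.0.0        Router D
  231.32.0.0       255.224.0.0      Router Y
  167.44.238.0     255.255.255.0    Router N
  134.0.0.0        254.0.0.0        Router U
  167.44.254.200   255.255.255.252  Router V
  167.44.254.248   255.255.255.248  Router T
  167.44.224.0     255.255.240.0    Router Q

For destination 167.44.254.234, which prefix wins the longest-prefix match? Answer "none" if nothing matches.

167.44.254.234 is outside every listed prefix and there is no default route.

none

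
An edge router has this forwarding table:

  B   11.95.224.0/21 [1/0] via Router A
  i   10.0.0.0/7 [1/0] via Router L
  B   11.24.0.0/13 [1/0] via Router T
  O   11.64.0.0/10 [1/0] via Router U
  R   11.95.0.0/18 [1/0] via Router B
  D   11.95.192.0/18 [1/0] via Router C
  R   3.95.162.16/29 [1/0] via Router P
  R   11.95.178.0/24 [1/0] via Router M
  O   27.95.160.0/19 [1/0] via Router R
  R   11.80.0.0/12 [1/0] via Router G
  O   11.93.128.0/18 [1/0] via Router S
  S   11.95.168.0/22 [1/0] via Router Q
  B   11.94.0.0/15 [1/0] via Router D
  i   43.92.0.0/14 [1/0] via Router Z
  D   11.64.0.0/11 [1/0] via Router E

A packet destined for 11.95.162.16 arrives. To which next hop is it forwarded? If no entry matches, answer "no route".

Router D

Routes whose prefix contains 11.95.162.16:
  10.0.0.0/7 (10.0.0.0 - 11.255.255.255) -> Router L
  11.64.0.0/10 (11.64.0.0 - 11.127.255.255) -> Router U
  11.64.0.0/11 (11.64.0.0 - 11.95.255.255) -> Router E
  11.80.0.0/12 (11.80.0.0 - 11.95.255.255) -> Router G
  11.94.0.0/15 (11.94.0.0 - 11.95.255.255) -> Router D
More-specific entries that do NOT match:
  3.95.162.16/29 (3.95.162.16 - 3.95.162.23) does not contain 11.95.162.16
  11.95.178.0/24 (11.95.178.0 - 11.95.178.255) does not contain 11.95.162.16
  11.95.168.0/22 (11.95.168.0 - 11.95.171.255) does not contain 11.95.162.16
  11.95.224.0/21 (11.95.224.0 - 11.95.231.255) does not contain 11.95.162.16
  27.95.160.0/19 (27.95.160.0 - 27.95.191.255) does not contain 11.95.162.16
  11.95.0.0/18 (11.95.0.0 - 11.95.63.255) does not contain 11.95.162.16
  11.95.192.0/18 (11.95.192.0 - 11.95.255.255) does not contain 11.95.162.16
  11.93.128.0/18 (11.93.128.0 - 11.93.191.255) does not contain 11.95.162.16
Longest matching prefix is /15 -> next hop Router D.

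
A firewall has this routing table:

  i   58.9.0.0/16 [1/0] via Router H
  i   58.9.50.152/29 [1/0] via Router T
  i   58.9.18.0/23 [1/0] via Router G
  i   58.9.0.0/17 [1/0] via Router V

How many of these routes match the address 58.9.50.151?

Prefixes containing 58.9.50.151:
  58.9.0.0/16 (58.9.0.0 - 58.9.255.255)
  58.9.0.0/17 (58.9.0.0 - 58.9.127.255)
Total matching entries: 2.

2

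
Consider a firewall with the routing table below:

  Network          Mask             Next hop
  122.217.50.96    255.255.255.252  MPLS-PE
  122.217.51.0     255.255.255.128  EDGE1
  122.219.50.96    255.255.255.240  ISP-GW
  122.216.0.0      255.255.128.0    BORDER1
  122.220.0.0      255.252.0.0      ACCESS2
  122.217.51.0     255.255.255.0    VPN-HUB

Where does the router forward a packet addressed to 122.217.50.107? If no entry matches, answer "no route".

no route

No entry's prefix contains 122.217.50.107; there is no default route.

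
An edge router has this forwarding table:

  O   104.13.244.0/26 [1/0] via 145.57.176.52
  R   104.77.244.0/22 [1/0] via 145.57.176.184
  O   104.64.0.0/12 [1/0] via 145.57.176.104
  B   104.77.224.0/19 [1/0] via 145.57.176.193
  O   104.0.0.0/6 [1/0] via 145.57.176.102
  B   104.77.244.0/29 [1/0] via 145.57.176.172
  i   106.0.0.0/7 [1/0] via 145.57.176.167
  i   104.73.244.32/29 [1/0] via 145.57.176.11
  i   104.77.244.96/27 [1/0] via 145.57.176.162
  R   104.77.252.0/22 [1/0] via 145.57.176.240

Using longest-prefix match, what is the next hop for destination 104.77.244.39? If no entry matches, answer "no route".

145.57.176.184

Routes whose prefix contains 104.77.244.39:
  104.0.0.0/6 (104.0.0.0 - 107.255.255.255) -> 145.57.176.102
  104.64.0.0/12 (104.64.0.0 - 104.79.255.255) -> 145.57.176.104
  104.77.224.0/19 (104.77.224.0 - 104.77.255.255) -> 145.57.176.193
  104.77.244.0/22 (104.77.244.0 - 104.77.247.255) -> 145.57.176.184
More-specific entries that do NOT match:
  104.77.244.0/29 (104.77.244.0 - 104.77.244.7) does not contain 104.77.244.39
  104.73.244.32/29 (104.73.244.32 - 104.73.244.39) does not contain 104.77.244.39
  104.77.244.96/27 (104.77.244.96 - 104.77.244.127) does not contain 104.77.244.39
  104.13.244.0/26 (104.13.244.0 - 104.13.244.63) does not contain 104.77.244.39
Longest matching prefix is /22 -> next hop 145.57.176.184.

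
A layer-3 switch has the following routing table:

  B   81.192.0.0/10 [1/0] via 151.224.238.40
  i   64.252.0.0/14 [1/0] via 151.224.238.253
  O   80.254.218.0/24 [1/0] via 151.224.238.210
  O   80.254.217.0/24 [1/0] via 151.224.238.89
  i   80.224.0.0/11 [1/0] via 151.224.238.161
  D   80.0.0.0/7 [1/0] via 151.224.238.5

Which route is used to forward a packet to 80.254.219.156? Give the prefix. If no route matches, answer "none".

80.224.0.0/11

Entries matching 80.254.219.156:
  80.0.0.0/7 (80.0.0.0 - 81.255.255.255)
  80.224.0.0/11 (80.224.0.0 - 80.255.255.255)
Most specific is 80.224.0.0/11.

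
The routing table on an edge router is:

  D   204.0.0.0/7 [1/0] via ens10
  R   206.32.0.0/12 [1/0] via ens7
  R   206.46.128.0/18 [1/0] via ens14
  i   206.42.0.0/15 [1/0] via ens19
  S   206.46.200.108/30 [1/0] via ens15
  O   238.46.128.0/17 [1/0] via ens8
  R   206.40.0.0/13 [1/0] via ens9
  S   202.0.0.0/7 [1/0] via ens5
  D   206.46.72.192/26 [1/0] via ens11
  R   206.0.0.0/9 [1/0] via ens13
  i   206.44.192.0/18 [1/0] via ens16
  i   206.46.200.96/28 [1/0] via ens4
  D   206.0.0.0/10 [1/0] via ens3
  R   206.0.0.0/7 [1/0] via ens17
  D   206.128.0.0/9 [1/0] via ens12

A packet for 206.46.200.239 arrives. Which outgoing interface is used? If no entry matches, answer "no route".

ens9

Routes whose prefix contains 206.46.200.239:
  206.0.0.0/7 (206.0.0.0 - 207.255.255.255) -> ens17
  206.0.0.0/9 (206.0.0.0 - 206.127.255.255) -> ens13
  206.0.0.0/10 (206.0.0.0 - 206.63.255.255) -> ens3
  206.32.0.0/12 (206.32.0.0 - 206.47.255.255) -> ens7
  206.40.0.0/13 (206.40.0.0 - 206.47.255.255) -> ens9
More-specific entries that do NOT match:
  206.46.200.108/30 (206.46.200.108 - 206.46.200.111) does not contain 206.46.200.239
  206.46.200.96/28 (206.46.200.96 - 206.46.200.111) does not contain 206.46.200.239
  206.46.72.192/26 (206.46.72.192 - 206.46.72.255) does not contain 206.46.200.239
  206.46.128.0/18 (206.46.128.0 - 206.46.191.255) does not contain 206.46.200.239
  206.44.192.0/18 (206.44.192.0 - 206.44.255.255) does not contain 206.46.200.239
  238.46.128.0/17 (238.46.128.0 - 238.46.255.255) does not contain 206.46.200.239
  206.42.0.0/15 (206.42.0.0 - 206.43.255.255) does not contain 206.46.200.239
Longest matching prefix is /13 -> interface ens9.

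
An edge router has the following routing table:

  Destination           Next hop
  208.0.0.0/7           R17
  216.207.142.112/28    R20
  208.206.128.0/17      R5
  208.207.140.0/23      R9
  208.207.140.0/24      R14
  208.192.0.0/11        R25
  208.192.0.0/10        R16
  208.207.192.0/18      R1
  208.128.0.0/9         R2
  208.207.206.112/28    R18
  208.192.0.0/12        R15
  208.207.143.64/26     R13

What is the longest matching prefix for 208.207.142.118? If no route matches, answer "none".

208.192.0.0/12

Entries matching 208.207.142.118:
  208.0.0.0/7 (208.0.0.0 - 209.255.255.255)
  208.128.0.0/9 (208.128.0.0 - 208.255.255.255)
  208.192.0.0/10 (208.192.0.0 - 208.255.255.255)
  208.192.0.0/11 (208.192.0.0 - 208.223.255.255)
  208.192.0.0/12 (208.192.0.0 - 208.207.255.255)
Most specific is 208.192.0.0/12.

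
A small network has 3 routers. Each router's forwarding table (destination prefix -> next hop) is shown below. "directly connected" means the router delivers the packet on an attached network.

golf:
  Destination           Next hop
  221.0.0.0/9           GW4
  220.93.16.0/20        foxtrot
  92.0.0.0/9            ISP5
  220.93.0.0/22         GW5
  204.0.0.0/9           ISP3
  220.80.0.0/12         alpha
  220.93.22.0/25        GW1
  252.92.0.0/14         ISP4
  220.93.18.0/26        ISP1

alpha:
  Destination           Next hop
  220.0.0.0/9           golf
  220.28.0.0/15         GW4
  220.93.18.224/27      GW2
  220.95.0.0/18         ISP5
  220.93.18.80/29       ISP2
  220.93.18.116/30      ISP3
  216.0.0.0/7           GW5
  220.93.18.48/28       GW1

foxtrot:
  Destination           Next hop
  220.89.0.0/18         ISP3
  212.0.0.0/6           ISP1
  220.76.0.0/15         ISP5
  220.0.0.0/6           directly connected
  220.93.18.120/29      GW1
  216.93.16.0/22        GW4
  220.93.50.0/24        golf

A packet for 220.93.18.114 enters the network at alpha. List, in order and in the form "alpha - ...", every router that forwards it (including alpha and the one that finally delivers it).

alpha - golf - foxtrot

At alpha: longest match for 220.93.18.114 is 220.0.0.0/9 -> golf
At golf: longest match for 220.93.18.114 is 220.93.16.0/20 -> foxtrot
At foxtrot: longest match for 220.93.18.114 is 220.0.0.0/6 -> directly connected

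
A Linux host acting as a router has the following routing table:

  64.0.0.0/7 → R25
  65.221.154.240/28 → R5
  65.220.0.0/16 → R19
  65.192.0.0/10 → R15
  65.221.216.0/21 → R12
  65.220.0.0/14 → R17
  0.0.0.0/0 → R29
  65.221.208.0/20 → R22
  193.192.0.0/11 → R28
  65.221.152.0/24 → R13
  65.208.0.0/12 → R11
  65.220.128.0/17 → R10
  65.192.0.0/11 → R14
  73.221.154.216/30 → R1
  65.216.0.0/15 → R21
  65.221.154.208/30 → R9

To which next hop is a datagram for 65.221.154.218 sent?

Routes whose prefix contains 65.221.154.218:
  0.0.0.0/0 (default, matches everything) -> R29
  64.0.0.0/7 (64.0.0.0 - 65.255.255.255) -> R25
  65.192.0.0/10 (65.192.0.0 - 65.255.255.255) -> R15
  65.192.0.0/11 (65.192.0.0 - 65.223.255.255) -> R14
  65.208.0.0/12 (65.208.0.0 - 65.223.255.255) -> R11
  65.220.0.0/14 (65.220.0.0 - 65.223.255.255) -> R17
More-specific entries that do NOT match:
  73.221.154.216/30 (73.221.154.216 - 73.221.154.219) does not contain 65.221.154.218
  65.221.154.208/30 (65.221.154.208 - 65.221.154.211) does not contain 65.221.154.218
  65.221.154.240/28 (65.221.154.240 - 65.221.154.255) does not contain 65.221.154.218
  65.221.152.0/24 (65.221.152.0 - 65.221.152.255) does not contain 65.221.154.218
  65.221.216.0/21 (65.221.216.0 - 65.221.223.255) does not contain 65.221.154.218
  65.221.208.0/20 (65.221.208.0 - 65.221.223.255) does not contain 65.221.154.218
  65.220.128.0/17 (65.220.128.0 - 65.220.255.255) does not contain 65.221.154.218
  65.220.0.0/16 (65.220.0.0 - 65.220.255.255) does not contain 65.221.154.218
  65.216.0.0/15 (65.216.0.0 - 65.217.255.255) does not contain 65.221.154.218
Longest matching prefix is /14 -> next hop R17.

R17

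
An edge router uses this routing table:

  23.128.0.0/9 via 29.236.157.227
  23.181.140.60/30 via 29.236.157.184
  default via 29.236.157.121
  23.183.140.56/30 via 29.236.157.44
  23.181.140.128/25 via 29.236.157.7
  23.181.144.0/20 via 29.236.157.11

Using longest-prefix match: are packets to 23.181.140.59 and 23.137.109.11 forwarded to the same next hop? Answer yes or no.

yes

23.181.140.59: longest match 23.128.0.0/9 -> 29.236.157.227
23.137.109.11: longest match 23.128.0.0/9 -> 29.236.157.227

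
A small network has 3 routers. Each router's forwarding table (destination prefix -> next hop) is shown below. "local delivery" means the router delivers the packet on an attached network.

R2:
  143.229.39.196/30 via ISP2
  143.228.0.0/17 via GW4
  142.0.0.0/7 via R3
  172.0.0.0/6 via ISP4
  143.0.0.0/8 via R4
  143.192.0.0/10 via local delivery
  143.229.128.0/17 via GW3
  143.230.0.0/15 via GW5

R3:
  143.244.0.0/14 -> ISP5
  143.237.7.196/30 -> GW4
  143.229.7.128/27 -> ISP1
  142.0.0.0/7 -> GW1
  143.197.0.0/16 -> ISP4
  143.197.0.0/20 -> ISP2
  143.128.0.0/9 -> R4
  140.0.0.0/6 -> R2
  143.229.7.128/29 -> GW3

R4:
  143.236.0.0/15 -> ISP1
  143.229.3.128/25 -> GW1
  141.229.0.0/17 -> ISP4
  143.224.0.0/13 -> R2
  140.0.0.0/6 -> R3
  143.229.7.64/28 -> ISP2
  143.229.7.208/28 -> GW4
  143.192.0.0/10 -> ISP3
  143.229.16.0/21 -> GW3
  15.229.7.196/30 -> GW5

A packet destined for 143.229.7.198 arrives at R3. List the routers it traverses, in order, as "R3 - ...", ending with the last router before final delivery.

R3 - R4 - R2

At R3: longest match for 143.229.7.198 is 143.128.0.0/9 -> R4
At R4: longest match for 143.229.7.198 is 143.224.0.0/13 -> R2
At R2: longest match for 143.229.7.198 is 143.192.0.0/10 -> local delivery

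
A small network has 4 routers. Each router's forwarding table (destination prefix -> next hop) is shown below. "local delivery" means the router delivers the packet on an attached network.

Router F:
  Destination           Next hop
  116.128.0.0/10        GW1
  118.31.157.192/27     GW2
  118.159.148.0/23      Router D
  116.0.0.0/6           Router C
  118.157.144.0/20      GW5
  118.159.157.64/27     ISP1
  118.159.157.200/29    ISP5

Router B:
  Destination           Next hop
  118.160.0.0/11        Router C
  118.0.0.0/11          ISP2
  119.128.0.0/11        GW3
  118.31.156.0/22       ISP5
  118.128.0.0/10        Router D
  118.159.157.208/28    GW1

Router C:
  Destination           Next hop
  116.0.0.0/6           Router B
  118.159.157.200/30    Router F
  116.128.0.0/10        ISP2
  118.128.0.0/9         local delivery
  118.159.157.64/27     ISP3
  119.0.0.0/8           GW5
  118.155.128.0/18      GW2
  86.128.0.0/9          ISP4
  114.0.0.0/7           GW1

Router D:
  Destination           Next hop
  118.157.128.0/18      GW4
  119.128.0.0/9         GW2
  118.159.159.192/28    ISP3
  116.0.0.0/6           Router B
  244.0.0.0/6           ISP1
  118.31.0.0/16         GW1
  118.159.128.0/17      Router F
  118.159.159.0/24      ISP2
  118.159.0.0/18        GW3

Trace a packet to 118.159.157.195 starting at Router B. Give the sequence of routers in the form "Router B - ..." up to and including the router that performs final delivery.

Router B - Router D - Router F - Router C

At Router B: longest match for 118.159.157.195 is 118.128.0.0/10 -> Router D
At Router D: longest match for 118.159.157.195 is 118.159.128.0/17 -> Router F
At Router F: longest match for 118.159.157.195 is 116.0.0.0/6 -> Router C
At Router C: longest match for 118.159.157.195 is 118.128.0.0/9 -> local delivery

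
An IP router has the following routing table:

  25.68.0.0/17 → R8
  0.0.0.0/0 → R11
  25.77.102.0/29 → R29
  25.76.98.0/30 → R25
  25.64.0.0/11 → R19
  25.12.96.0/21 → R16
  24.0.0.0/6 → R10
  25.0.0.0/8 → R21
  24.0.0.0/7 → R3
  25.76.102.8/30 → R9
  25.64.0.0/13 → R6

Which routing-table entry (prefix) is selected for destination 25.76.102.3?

Entries matching 25.76.102.3:
  0.0.0.0/0 (default, matches everything)
  24.0.0.0/6 (24.0.0.0 - 27.255.255.255)
  24.0.0.0/7 (24.0.0.0 - 25.255.255.255)
  25.0.0.0/8 (25.0.0.0 - 25.255.255.255)
  25.64.0.0/11 (25.64.0.0 - 25.95.255.255)
Most specific is 25.64.0.0/11.

25.64.0.0/11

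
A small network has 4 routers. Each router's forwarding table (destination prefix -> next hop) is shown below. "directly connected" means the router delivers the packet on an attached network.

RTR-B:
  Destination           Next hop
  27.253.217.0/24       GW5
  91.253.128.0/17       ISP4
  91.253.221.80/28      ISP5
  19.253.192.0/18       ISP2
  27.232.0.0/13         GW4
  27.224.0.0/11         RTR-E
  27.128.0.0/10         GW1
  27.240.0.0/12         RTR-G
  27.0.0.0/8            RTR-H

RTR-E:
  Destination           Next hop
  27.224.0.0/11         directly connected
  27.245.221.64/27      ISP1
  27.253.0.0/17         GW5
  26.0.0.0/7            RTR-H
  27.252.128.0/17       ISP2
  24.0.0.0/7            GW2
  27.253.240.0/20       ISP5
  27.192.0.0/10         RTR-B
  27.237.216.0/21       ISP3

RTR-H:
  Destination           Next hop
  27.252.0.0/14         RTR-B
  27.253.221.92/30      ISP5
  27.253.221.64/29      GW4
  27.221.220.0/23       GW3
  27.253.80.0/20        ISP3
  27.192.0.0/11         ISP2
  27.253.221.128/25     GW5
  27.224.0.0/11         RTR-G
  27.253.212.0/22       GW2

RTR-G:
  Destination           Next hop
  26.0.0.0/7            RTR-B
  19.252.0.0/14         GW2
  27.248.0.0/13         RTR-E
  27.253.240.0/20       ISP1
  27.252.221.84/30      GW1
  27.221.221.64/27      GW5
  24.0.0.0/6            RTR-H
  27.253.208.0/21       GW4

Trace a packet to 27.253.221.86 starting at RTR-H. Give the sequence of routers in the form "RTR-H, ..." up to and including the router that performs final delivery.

RTR-H, RTR-B, RTR-G, RTR-E

At RTR-H: longest match for 27.253.221.86 is 27.252.0.0/14 -> RTR-B
At RTR-B: longest match for 27.253.221.86 is 27.240.0.0/12 -> RTR-G
At RTR-G: longest match for 27.253.221.86 is 27.248.0.0/13 -> RTR-E
At RTR-E: longest match for 27.253.221.86 is 27.224.0.0/11 -> directly connected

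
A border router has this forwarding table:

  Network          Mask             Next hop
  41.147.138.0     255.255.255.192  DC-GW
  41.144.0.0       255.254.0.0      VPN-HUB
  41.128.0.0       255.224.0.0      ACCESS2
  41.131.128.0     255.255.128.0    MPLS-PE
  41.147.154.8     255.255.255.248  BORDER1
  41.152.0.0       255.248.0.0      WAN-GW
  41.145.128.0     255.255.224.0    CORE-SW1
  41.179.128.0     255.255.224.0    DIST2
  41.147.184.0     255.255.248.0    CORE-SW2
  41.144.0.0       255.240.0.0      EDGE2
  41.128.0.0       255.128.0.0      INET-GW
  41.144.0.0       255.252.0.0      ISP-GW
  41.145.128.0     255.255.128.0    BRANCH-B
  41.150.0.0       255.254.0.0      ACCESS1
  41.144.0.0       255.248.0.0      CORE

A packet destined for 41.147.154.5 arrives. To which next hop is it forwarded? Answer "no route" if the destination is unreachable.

ISP-GW

Routes whose prefix contains 41.147.154.5:
  41.128.0.0/9 (41.128.0.0 - 41.255.255.255) -> INET-GW
  41.128.0.0/11 (41.128.0.0 - 41.159.255.255) -> ACCESS2
  41.144.0.0/12 (41.144.0.0 - 41.159.255.255) -> EDGE2
  41.144.0.0/13 (41.144.0.0 - 41.151.255.255) -> CORE
  41.144.0.0/14 (41.144.0.0 - 41.147.255.255) -> ISP-GW
More-specific entries that do NOT match:
  41.147.154.8/29 (41.147.154.8 - 41.147.154.15) does not contain 41.147.154.5
  41.147.138.0/26 (41.147.138.0 - 41.147.138.63) does not contain 41.147.154.5
  41.147.184.0/21 (41.147.184.0 - 41.147.191.255) does not contain 41.147.154.5
  41.145.128.0/19 (41.145.128.0 - 41.145.159.255) does not contain 41.147.154.5
  41.179.128.0/19 (41.179.128.0 - 41.179.159.255) does not contain 41.147.154.5
  41.131.128.0/17 (41.131.128.0 - 41.131.255.255) does not contain 41.147.154.5
  41.145.128.0/17 (41.145.128.0 - 41.145.255.255) does not contain 41.147.154.5
  41.144.0.0/15 (41.144.0.0 - 41.145.255.255) does not contain 41.147.154.5
  41.150.0.0/15 (41.150.0.0 - 41.151.255.255) does not contain 41.147.154.5
Longest matching prefix is /14 -> next hop ISP-GW.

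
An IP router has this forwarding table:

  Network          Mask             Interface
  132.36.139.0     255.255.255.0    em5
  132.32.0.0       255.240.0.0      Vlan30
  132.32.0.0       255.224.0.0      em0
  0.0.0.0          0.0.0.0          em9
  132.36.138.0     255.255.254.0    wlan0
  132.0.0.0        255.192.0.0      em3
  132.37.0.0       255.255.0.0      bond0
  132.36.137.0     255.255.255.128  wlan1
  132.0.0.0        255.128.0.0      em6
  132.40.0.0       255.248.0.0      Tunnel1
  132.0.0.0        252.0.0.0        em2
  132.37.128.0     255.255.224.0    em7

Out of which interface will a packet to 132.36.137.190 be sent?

Vlan30

Routes whose prefix contains 132.36.137.190:
  0.0.0.0/0 (default, matches everything) -> em9
  132.0.0.0/6 (132.0.0.0 - 135.255.255.255) -> em2
  132.0.0.0/9 (132.0.0.0 - 132.127.255.255) -> em6
  132.0.0.0/10 (132.0.0.0 - 132.63.255.255) -> em3
  132.32.0.0/11 (132.32.0.0 - 132.63.255.255) -> em0
  132.32.0.0/12 (132.32.0.0 - 132.47.255.255) -> Vlan30
More-specific entries that do NOT match:
  132.36.137.0/25 (132.36.137.0 - 132.36.137.127) does not contain 132.36.137.190
  132.36.139.0/24 (132.36.139.0 - 132.36.139.255) does not contain 132.36.137.190
  132.36.138.0/23 (132.36.138.0 - 132.36.139.255) does not contain 132.36.137.190
  132.37.128.0/19 (132.37.128.0 - 132.37.159.255) does not contain 132.36.137.190
  132.37.0.0/16 (132.37.0.0 - 132.37.255.255) does not contain 132.36.137.190
  132.40.0.0/13 (132.40.0.0 - 132.47.255.255) does not contain 132.36.137.190
Longest matching prefix is /12 -> interface Vlan30.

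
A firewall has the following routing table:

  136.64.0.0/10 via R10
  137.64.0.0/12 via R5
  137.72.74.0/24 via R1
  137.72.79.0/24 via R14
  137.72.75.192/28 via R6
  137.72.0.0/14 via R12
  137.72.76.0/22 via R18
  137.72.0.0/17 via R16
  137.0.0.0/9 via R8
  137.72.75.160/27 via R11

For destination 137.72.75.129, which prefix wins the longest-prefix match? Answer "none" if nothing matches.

Entries matching 137.72.75.129:
  137.0.0.0/9 (137.0.0.0 - 137.127.255.255)
  137.64.0.0/12 (137.64.0.0 - 137.79.255.255)
  137.72.0.0/14 (137.72.0.0 - 137.75.255.255)
  137.72.0.0/17 (137.72.0.0 - 137.72.127.255)
Most specific is 137.72.0.0/17.

137.72.0.0/17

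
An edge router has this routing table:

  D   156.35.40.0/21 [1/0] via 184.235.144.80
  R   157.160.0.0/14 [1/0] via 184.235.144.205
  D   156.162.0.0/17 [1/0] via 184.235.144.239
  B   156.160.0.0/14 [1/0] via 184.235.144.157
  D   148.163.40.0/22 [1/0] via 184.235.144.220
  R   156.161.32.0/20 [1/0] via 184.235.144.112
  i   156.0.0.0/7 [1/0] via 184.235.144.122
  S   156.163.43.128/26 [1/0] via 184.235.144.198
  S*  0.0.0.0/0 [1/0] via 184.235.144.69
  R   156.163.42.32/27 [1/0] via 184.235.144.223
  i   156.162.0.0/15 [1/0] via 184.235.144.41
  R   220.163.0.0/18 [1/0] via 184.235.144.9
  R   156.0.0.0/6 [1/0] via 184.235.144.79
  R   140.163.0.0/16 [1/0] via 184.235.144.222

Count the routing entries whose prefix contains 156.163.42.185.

Prefixes containing 156.163.42.185:
  0.0.0.0/0 (default, matches everything)
  156.0.0.0/6 (156.0.0.0 - 159.255.255.255)
  156.0.0.0/7 (156.0.0.0 - 157.255.255.255)
  156.160.0.0/14 (156.160.0.0 - 156.163.255.255)
  156.162.0.0/15 (156.162.0.0 - 156.163.255.255)
Total matching entries: 5.

5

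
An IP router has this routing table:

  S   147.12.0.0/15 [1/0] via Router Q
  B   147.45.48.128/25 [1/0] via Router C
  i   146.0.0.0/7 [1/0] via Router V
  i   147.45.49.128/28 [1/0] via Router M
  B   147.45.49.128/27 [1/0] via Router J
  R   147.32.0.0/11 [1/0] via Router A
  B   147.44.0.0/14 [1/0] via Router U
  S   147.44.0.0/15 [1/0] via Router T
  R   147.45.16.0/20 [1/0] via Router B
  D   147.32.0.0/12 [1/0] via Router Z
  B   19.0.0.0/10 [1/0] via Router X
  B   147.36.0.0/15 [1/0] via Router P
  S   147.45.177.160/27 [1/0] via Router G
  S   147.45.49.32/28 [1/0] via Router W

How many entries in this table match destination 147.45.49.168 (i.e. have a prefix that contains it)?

5

Prefixes containing 147.45.49.168:
  146.0.0.0/7 (146.0.0.0 - 147.255.255.255)
  147.32.0.0/11 (147.32.0.0 - 147.63.255.255)
  147.32.0.0/12 (147.32.0.0 - 147.47.255.255)
  147.44.0.0/14 (147.44.0.0 - 147.47.255.255)
  147.44.0.0/15 (147.44.0.0 - 147.45.255.255)
Total matching entries: 5.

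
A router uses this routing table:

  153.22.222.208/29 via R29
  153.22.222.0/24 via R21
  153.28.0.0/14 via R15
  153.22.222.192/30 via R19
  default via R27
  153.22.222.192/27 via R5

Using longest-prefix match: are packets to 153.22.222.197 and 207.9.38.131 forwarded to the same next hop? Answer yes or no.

no

153.22.222.197: longest match 153.22.222.192/27 -> R5
207.9.38.131: longest match 0.0.0.0/0 -> R27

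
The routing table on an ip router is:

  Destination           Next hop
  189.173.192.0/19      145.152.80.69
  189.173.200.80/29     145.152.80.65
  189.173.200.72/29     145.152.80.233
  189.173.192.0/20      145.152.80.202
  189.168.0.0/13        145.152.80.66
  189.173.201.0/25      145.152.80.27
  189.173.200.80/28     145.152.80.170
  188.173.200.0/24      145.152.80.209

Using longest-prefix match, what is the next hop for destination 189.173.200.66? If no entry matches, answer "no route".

Routes whose prefix contains 189.173.200.66:
  189.168.0.0/13 (189.168.0.0 - 189.175.255.255) -> 145.152.80.66
  189.173.192.0/19 (189.173.192.0 - 189.173.223.255) -> 145.152.80.69
  189.173.192.0/20 (189.173.192.0 - 189.173.207.255) -> 145.152.80.202
More-specific entries that do NOT match:
  189.173.200.80/29 (189.173.200.80 - 189.173.200.87) does not contain 189.173.200.66
  189.173.200.72/29 (189.173.200.72 - 189.173.200.79) does not contain 189.173.200.66
  189.173.200.80/28 (189.173.200.80 - 189.173.200.95) does not contain 189.173.200.66
  189.173.201.0/25 (189.173.201.0 - 189.173.201.127) does not contain 189.173.200.66
  188.173.200.0/24 (188.173.200.0 - 188.173.200.255) does not contain 189.173.200.66
Longest matching prefix is /20 -> next hop 145.152.80.202.

145.152.80.202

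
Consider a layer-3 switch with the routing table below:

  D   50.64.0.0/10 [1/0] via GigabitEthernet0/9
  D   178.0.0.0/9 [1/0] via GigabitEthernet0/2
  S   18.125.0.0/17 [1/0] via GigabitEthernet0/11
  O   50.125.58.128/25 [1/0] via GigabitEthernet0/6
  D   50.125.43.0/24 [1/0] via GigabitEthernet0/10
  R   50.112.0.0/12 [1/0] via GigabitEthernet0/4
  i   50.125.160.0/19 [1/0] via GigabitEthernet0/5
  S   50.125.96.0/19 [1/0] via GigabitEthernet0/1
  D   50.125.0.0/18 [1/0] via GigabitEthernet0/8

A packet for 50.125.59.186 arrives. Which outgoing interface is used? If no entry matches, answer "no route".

Routes whose prefix contains 50.125.59.186:
  50.64.0.0/10 (50.64.0.0 - 50.127.255.255) -> GigabitEthernet0/9
  50.112.0.0/12 (50.112.0.0 - 50.127.255.255) -> GigabitEthernet0/4
  50.125.0.0/18 (50.125.0.0 - 50.125.63.255) -> GigabitEthernet0/8
More-specific entries that do NOT match:
  50.125.58.128/25 (50.125.58.128 - 50.125.58.255) does not contain 50.125.59.186
  50.125.43.0/24 (50.125.43.0 - 50.125.43.255) does not contain 50.125.59.186
  50.125.160.0/19 (50.125.160.0 - 50.125.191.255) does not contain 50.125.59.186
  50.125.96.0/19 (50.125.96.0 - 50.125.127.255) does not contain 50.125.59.186
Longest matching prefix is /18 -> interface GigabitEthernet0/8.

GigabitEthernet0/8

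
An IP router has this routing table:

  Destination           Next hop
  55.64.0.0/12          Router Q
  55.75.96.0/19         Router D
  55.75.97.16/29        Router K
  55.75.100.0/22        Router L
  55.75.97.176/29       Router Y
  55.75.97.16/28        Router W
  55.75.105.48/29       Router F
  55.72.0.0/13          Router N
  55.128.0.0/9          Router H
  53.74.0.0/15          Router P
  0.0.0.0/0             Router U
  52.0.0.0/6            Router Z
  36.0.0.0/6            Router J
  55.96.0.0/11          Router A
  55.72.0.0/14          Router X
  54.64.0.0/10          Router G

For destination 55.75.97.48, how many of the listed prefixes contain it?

Prefixes containing 55.75.97.48:
  0.0.0.0/0 (default, matches everything)
  52.0.0.0/6 (52.0.0.0 - 55.255.255.255)
  55.64.0.0/12 (55.64.0.0 - 55.79.255.255)
  55.72.0.0/13 (55.72.0.0 - 55.79.255.255)
  55.72.0.0/14 (55.72.0.0 - 55.75.255.255)
  55.75.96.0/19 (55.75.96.0 - 55.75.127.255)
Total matching entries: 6.

6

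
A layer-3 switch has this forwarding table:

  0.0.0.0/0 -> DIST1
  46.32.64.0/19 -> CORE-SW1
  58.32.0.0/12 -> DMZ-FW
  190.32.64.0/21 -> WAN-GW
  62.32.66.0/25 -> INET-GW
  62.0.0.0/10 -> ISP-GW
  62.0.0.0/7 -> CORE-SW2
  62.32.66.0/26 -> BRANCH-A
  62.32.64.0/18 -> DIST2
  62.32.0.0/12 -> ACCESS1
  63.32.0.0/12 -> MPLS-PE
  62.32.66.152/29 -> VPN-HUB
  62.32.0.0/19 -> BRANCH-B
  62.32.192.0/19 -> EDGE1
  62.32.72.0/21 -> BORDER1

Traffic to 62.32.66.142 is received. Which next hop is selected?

Routes whose prefix contains 62.32.66.142:
  0.0.0.0/0 (default, matches everything) -> DIST1
  62.0.0.0/7 (62.0.0.0 - 63.255.255.255) -> CORE-SW2
  62.0.0.0/10 (62.0.0.0 - 62.63.255.255) -> ISP-GW
  62.32.0.0/12 (62.32.0.0 - 62.47.255.255) -> ACCESS1
  62.32.64.0/18 (62.32.64.0 - 62.32.127.255) -> DIST2
More-specific entries that do NOT match:
  62.32.66.152/29 (62.32.66.152 - 62.32.66.159) does not contain 62.32.66.142
  62.32.66.0/26 (62.32.66.0 - 62.32.66.63) does not contain 62.32.66.142
  62.32.66.0/25 (62.32.66.0 - 62.32.66.127) does not contain 62.32.66.142
  190.32.64.0/21 (190.32.64.0 - 190.32.71.255) does not contain 62.32.66.142
  62.32.72.0/21 (62.32.72.0 - 62.32.79.255) does not contain 62.32.66.142
  46.32.64.0/19 (46.32.64.0 - 46.32.95.255) does not contain 62.32.66.142
  62.32.0.0/19 (62.32.0.0 - 62.32.31.255) does not contain 62.32.66.142
  62.32.192.0/19 (62.32.192.0 - 62.32.223.255) does not contain 62.32.66.142
Longest matching prefix is /18 -> next hop DIST2.

DIST2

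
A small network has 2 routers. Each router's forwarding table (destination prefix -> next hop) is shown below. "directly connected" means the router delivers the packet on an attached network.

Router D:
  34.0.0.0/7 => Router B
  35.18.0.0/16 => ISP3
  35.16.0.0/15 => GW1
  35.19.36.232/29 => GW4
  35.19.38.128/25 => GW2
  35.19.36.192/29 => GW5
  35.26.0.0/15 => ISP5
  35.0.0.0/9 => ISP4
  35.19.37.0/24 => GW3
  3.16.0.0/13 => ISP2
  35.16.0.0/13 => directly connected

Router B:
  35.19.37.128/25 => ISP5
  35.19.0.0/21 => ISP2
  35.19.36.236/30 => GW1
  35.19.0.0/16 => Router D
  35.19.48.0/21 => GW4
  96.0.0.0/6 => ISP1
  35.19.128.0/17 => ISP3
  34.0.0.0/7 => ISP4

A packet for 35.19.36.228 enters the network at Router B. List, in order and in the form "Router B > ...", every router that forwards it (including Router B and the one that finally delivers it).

Router B > Router D

At Router B: longest match for 35.19.36.228 is 35.19.0.0/16 -> Router D
At Router D: longest match for 35.19.36.228 is 35.16.0.0/13 -> directly connected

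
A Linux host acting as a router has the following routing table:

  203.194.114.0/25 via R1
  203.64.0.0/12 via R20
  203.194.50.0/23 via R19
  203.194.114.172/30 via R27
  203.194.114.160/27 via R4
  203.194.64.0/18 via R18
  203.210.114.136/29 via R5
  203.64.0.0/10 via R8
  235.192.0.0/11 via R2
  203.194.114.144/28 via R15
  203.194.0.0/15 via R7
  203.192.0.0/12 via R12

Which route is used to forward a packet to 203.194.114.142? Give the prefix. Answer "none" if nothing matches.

203.194.64.0/18

Entries matching 203.194.114.142:
  203.192.0.0/12 (203.192.0.0 - 203.207.255.255)
  203.194.0.0/15 (203.194.0.0 - 203.195.255.255)
  203.194.64.0/18 (203.194.64.0 - 203.194.127.255)
Most specific is 203.194.64.0/18.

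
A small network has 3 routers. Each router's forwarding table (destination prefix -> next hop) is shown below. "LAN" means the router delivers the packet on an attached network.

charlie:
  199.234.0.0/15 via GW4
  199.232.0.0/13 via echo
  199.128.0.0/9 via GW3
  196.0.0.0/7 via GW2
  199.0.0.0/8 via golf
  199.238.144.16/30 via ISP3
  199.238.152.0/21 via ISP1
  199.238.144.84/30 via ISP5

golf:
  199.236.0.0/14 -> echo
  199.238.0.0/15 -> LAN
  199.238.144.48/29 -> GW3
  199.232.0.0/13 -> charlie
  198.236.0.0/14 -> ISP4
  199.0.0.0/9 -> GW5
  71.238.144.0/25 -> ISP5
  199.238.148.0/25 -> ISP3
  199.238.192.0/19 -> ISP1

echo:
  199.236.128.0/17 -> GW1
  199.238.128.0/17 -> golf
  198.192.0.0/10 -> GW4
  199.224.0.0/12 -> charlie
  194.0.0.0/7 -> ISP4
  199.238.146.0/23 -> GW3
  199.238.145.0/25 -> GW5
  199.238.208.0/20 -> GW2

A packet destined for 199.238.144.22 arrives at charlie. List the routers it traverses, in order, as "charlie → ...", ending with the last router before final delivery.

charlie → echo → golf

At charlie: longest match for 199.238.144.22 is 199.232.0.0/13 -> echo
At echo: longest match for 199.238.144.22 is 199.238.128.0/17 -> golf
At golf: longest match for 199.238.144.22 is 199.238.0.0/15 -> LAN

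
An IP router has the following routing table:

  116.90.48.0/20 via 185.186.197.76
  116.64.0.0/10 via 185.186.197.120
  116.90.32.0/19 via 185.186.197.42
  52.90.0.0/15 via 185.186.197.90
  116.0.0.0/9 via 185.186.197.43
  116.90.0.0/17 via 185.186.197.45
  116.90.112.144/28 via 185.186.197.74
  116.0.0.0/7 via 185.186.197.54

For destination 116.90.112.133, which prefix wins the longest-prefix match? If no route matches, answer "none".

116.90.0.0/17

Entries matching 116.90.112.133:
  116.0.0.0/7 (116.0.0.0 - 117.255.255.255)
  116.0.0.0/9 (116.0.0.0 - 116.127.255.255)
  116.64.0.0/10 (116.64.0.0 - 116.127.255.255)
  116.90.0.0/17 (116.90.0.0 - 116.90.127.255)
Most specific is 116.90.0.0/17.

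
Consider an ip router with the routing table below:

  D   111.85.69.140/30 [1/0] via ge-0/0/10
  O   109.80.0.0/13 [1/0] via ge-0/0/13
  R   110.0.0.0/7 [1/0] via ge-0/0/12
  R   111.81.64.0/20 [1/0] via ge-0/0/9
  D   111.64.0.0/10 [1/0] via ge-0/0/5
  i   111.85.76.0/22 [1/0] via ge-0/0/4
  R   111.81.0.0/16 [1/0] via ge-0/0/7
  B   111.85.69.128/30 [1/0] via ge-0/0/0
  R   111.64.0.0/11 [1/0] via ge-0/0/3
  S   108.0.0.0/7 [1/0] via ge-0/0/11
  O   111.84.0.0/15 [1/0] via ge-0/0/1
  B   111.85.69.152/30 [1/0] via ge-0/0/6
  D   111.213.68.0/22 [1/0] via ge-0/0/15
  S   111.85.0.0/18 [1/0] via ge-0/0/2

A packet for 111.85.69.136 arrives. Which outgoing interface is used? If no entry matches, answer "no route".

Routes whose prefix contains 111.85.69.136:
  110.0.0.0/7 (110.0.0.0 - 111.255.255.255) -> ge-0/0/12
  111.64.0.0/10 (111.64.0.0 - 111.127.255.255) -> ge-0/0/5
  111.64.0.0/11 (111.64.0.0 - 111.95.255.255) -> ge-0/0/3
  111.84.0.0/15 (111.84.0.0 - 111.85.255.255) -> ge-0/0/1
More-specific entries that do NOT match:
  111.85.69.140/30 (111.85.69.140 - 111.85.69.143) does not contain 111.85.69.136
  111.85.69.128/30 (111.85.69.128 - 111.85.69.131) does not contain 111.85.69.136
  111.85.69.152/30 (111.85.69.152 - 111.85.69.155) does not contain 111.85.69.136
  111.85.76.0/22 (111.85.76.0 - 111.85.79.255) does not contain 111.85.69.136
  111.213.68.0/22 (111.213.68.0 - 111.213.71.255) does not contain 111.85.69.136
  111.81.64.0/20 (111.81.64.0 - 111.81.79.255) does not contain 111.85.69.136
  111.85.0.0/18 (111.85.0.0 - 111.85.63.255) does not contain 111.85.69.136
  111.81.0.0/16 (111.81.0.0 - 111.81.255.255) does not contain 111.85.69.136
Longest matching prefix is /15 -> interface ge-0/0/1.

ge-0/0/1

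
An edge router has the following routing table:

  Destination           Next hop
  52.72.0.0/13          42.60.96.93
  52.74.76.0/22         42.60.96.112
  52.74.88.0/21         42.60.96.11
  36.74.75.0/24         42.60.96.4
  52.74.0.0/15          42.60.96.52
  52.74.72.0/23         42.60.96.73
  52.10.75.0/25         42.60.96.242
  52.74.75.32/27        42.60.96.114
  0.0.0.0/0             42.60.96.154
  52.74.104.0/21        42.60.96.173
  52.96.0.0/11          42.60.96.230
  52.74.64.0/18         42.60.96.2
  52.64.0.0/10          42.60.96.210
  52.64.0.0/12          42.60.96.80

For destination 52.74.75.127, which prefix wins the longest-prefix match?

52.74.64.0/18

Entries matching 52.74.75.127:
  0.0.0.0/0 (default, matches everything)
  52.64.0.0/10 (52.64.0.0 - 52.127.255.255)
  52.64.0.0/12 (52.64.0.0 - 52.79.255.255)
  52.72.0.0/13 (52.72.0.0 - 52.79.255.255)
  52.74.0.0/15 (52.74.0.0 - 52.75.255.255)
  52.74.64.0/18 (52.74.64.0 - 52.74.127.255)
Most specific is 52.74.64.0/18.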